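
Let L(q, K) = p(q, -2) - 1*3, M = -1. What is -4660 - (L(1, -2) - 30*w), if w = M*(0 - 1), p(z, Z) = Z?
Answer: -4625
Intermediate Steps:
L(q, K) = -5 (L(q, K) = -2 - 1*3 = -2 - 3 = -5)
w = 1 (w = -(0 - 1) = -1*(-1) = 1)
-4660 - (L(1, -2) - 30*w) = -4660 - (-5 - 30*1) = -4660 - (-5 - 30) = -4660 - 1*(-35) = -4660 + 35 = -4625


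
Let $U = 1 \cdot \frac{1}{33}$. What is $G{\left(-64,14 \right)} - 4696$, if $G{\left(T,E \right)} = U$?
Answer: $- \frac{154967}{33} \approx -4696.0$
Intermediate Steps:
$U = \frac{1}{33}$ ($U = 1 \cdot \frac{1}{33} = \frac{1}{33} \approx 0.030303$)
$G{\left(T,E \right)} = \frac{1}{33}$
$G{\left(-64,14 \right)} - 4696 = \frac{1}{33} - 4696 = - \frac{154967}{33}$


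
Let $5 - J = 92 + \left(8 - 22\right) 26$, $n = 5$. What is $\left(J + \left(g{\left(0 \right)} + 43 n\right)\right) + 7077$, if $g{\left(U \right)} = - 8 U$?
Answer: $7569$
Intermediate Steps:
$J = 277$ ($J = 5 - \left(92 + \left(8 - 22\right) 26\right) = 5 - \left(92 - 364\right) = 5 - -272 = 5 + 272 = 277$)
$\left(J + \left(g{\left(0 \right)} + 43 n\right)\right) + 7077 = \left(277 + \left(\left(-8\right) 0 + 43 \cdot 5\right)\right) + 7077 = \left(277 + \left(0 + 215\right)\right) + 7077 = \left(277 + 215\right) + 7077 = 492 + 7077 = 7569$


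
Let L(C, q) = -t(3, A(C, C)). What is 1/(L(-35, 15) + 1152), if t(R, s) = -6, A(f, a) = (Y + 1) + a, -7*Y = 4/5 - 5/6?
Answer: 1/1158 ≈ 0.00086356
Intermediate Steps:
Y = 1/210 (Y = -(4/5 - 5/6)/7 = -(4*(⅕) - 5*⅙)/7 = -(⅘ - ⅚)/7 = -⅐*(-1/30) = 1/210 ≈ 0.0047619)
A(f, a) = 211/210 + a (A(f, a) = (1/210 + 1) + a = 211/210 + a)
L(C, q) = 6 (L(C, q) = -1*(-6) = 6)
1/(L(-35, 15) + 1152) = 1/(6 + 1152) = 1/1158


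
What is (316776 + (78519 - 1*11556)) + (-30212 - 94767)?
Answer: 258760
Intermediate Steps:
(316776 + (78519 - 1*11556)) + (-30212 - 94767) = (316776 + (78519 - 11556)) - 124979 = (316776 + 66963) - 124979 = 383739 - 124979 = 258760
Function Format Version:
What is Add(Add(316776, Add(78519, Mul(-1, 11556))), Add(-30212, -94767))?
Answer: 258760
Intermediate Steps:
Add(Add(316776, Add(78519, Mul(-1, 11556))), Add(-30212, -94767)) = Add(Add(316776, Add(78519, -11556)), -124979) = Add(Add(316776, 66963), -124979) = Add(383739, -124979) = 258760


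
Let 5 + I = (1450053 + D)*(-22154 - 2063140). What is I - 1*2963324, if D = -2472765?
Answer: 2132652233999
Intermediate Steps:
I = 2132655197323 (I = -5 + (1450053 - 2472765)*(-22154 - 2063140) = -5 - 1022712*(-2085294) = -5 + 2132655197328 = 2132655197323)
I - 1*2963324 = 2132655197323 - 1*2963324 = 2132655197323 - 2963324 = 2132652233999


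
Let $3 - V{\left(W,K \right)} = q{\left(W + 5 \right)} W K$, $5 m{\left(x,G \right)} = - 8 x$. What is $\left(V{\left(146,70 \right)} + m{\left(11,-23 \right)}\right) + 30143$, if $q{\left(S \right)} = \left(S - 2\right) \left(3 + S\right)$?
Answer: $- \frac{1172389958}{5} \approx -2.3448 \cdot 10^{8}$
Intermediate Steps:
$q{\left(S \right)} = \left(-2 + S\right) \left(3 + S\right)$
$m{\left(x,G \right)} = - \frac{8 x}{5}$ ($m{\left(x,G \right)} = \frac{\left(-8\right) x}{5} = - \frac{8 x}{5}$)
$V{\left(W,K \right)} = 3 - K W \left(-1 + W + \left(5 + W\right)^{2}\right)$ ($V{\left(W,K \right)} = 3 - \left(-6 + \left(W + 5\right) + \left(W + 5\right)^{2}\right) W K = 3 - \left(-6 + \left(5 + W\right) + \left(5 + W\right)^{2}\right) K W = 3 - \left(-1 + W + \left(5 + W\right)^{2}\right) K W = 3 - K W \left(-1 + W + \left(5 + W\right)^{2}\right)$)
$\left(V{\left(146,70 \right)} + m{\left(11,-23 \right)}\right) + 30143 = \left(\left(3 - 70 \cdot 146 \left(-1 + 146 + \left(5 + 146\right)^{2}\right)\right) - \frac{88}{5}\right) + 30143 = \left(\left(3 - 70 \cdot 146 \left(-1 + 146 + 151^{2}\right)\right) - \frac{88}{5}\right) + 30143 = \left(\left(3 - 70 \cdot 146 \left(-1 + 146 + 22801\right)\right) - \frac{88}{5}\right) + 30143 = \left(\left(3 - 70 \cdot 146 \cdot 22946\right) - \frac{88}{5}\right) + 30143 = \left(\left(3 - 234508120\right) - \frac{88}{5}\right) + 30143 = \left(-234508117 - \frac{88}{5}\right) + 30143 = - \frac{1172540673}{5} + 30143 = - \frac{1172389958}{5}$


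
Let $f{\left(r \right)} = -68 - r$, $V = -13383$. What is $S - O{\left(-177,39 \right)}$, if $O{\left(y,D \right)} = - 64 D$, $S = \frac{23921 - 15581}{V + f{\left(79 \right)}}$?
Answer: $\frac{1125418}{451} \approx 2495.4$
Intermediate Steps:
$S = - \frac{278}{451}$ ($S = \frac{23921 - 15581}{-13383 - 147} = \frac{8340}{-13383 - 147} = \frac{8340}{-13530} = 8340 \left(- \frac{1}{13530}\right) = - \frac{278}{451} \approx -0.61641$)
$S - O{\left(-177,39 \right)} = - \frac{278}{451} - \left(-64\right) 39 = - \frac{278}{451} - -2496 = - \frac{278}{451} + 2496 = \frac{1125418}{451}$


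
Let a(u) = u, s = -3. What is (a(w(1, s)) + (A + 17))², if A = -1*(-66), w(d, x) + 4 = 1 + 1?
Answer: 6561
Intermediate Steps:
w(d, x) = -2 (w(d, x) = -4 + (1 + 1) = -4 + 2 = -2)
A = 66
(a(w(1, s)) + (A + 17))² = (-2 + (66 + 17))² = (-2 + 83)² = 81² = 6561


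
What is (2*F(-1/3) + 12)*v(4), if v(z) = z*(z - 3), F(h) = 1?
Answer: 56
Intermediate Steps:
v(z) = z*(-3 + z)
(2*F(-1/3) + 12)*v(4) = (2*1 + 12)*(4*(-3 + 4)) = (2 + 12)*(4*1) = 14*4 = 56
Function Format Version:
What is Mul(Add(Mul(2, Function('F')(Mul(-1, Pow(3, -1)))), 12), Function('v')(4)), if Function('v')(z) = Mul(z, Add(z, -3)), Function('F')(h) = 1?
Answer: 56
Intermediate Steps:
Function('v')(z) = Mul(z, Add(-3, z))
Mul(Add(Mul(2, Function('F')(Mul(-1, Pow(3, -1)))), 12), Function('v')(4)) = Mul(Add(Mul(2, 1), 12), Mul(4, Add(-3, 4))) = Mul(Add(2, 12), Mul(4, 1)) = Mul(14, 4) = 56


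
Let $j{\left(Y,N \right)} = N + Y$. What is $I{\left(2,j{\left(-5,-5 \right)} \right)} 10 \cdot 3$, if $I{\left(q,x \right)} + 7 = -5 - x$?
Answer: $-60$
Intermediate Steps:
$I{\left(q,x \right)} = -12 - x$ ($I{\left(q,x \right)} = -7 - \left(5 + x\right) = -12 - x$)
$I{\left(2,j{\left(-5,-5 \right)} \right)} 10 \cdot 3 = \left(-12 - \left(-5 - 5\right)\right) 10 \cdot 3 = \left(-12 - -10\right) 10 \cdot 3 = \left(-12 + 10\right) 10 \cdot 3 = \left(-2\right) 10 \cdot 3 = \left(-20\right) 3 = -60$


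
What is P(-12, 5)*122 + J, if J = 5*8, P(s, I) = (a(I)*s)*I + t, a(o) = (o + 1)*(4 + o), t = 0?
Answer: -395240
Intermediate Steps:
a(o) = (1 + o)*(4 + o)
P(s, I) = I*s*(4 + I² + 5*I) (P(s, I) = ((4 + I² + 5*I)*s)*I + 0 = (s*(4 + I² + 5*I))*I + 0 = I*s*(4 + I² + 5*I) + 0 = I*s*(4 + I² + 5*I))
J = 40
P(-12, 5)*122 + J = (5*(-12)*(4 + 5² + 5*5))*122 + 40 = (5*(-12)*(4 + 25 + 25))*122 + 40 = (5*(-12)*54)*122 + 40 = -3240*122 + 40 = -395280 + 40 = -395240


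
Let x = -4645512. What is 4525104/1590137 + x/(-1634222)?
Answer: 7391012512116/1299318434207 ≈ 5.6884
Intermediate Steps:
4525104/1590137 + x/(-1634222) = 4525104/1590137 - 4645512/(-1634222) = 4525104*(1/1590137) - 4645512*(-1/1634222) = 4525104/1590137 + 2322756/817111 = 7391012512116/1299318434207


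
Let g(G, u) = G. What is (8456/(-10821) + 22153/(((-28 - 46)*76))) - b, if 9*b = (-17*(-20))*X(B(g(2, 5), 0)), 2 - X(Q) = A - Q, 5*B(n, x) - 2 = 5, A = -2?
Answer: -12702164173/60857304 ≈ -208.72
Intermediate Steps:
B(n, x) = 7/5 (B(n, x) = ⅖ + (⅕)*5 = ⅖ + 1 = 7/5)
X(Q) = 4 + Q (X(Q) = 2 - (-2 - Q) = 2 + (2 + Q) = 4 + Q)
b = 204 (b = ((-17*(-20))*(4 + 7/5))/9 = (340*(27/5))/9 = (⅑)*1836 = 204)
(8456/(-10821) + 22153/(((-28 - 46)*76))) - b = (8456/(-10821) + 22153/(((-28 - 46)*76))) - 1*204 = (8456*(-1/10821) + 22153/((-74*76))) - 204 = (-8456/10821 + 22153/(-5624)) - 204 = (-8456/10821 + 22153*(-1/5624)) - 204 = (-8456/10821 - 22153/5624) - 204 = -287274157/60857304 - 204 = -12702164173/60857304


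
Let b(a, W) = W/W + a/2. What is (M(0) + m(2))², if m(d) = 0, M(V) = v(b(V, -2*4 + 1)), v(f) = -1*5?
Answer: 25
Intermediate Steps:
b(a, W) = 1 + a/2 (b(a, W) = 1 + a*(½) = 1 + a/2)
v(f) = -5
M(V) = -5
(M(0) + m(2))² = (-5 + 0)² = (-5)² = 25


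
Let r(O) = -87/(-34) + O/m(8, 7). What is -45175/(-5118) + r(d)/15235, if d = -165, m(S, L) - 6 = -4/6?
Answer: 93581040079/10604291280 ≈ 8.8248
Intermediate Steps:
m(S, L) = 16/3 (m(S, L) = 6 - 4/6 = 6 - 4*⅙ = 6 - ⅔ = 16/3)
r(O) = 87/34 + 3*O/16 (r(O) = -87/(-34) + O/(16/3) = -87*(-1/34) + O*(3/16) = 87/34 + 3*O/16)
-45175/(-5118) + r(d)/15235 = -45175/(-5118) + (87/34 + (3/16)*(-165))/15235 = -45175*(-1/5118) + (87/34 - 495/16)*(1/15235) = 45175/5118 - 7719/272*1/15235 = 45175/5118 - 7719/4143920 = 93581040079/10604291280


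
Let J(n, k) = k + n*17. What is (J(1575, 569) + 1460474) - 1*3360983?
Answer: -1873165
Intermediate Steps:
J(n, k) = k + 17*n
(J(1575, 569) + 1460474) - 1*3360983 = ((569 + 17*1575) + 1460474) - 1*3360983 = ((569 + 26775) + 1460474) - 3360983 = (27344 + 1460474) - 3360983 = 1487818 - 3360983 = -1873165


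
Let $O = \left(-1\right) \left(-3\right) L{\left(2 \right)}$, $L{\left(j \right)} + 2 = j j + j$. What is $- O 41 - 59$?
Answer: $-551$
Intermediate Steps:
$L{\left(j \right)} = -2 + j + j^{2}$ ($L{\left(j \right)} = -2 + \left(j j + j\right) = -2 + \left(j^{2} + j\right) = -2 + \left(j + j^{2}\right) = -2 + j + j^{2}$)
$O = 12$ ($O = \left(-1\right) \left(-3\right) \left(-2 + 2 + 2^{2}\right) = 3 \left(-2 + 2 + 4\right) = 3 \cdot 4 = 12$)
$- O 41 - 59 = \left(-1\right) 12 \cdot 41 - 59 = \left(-12\right) 41 - 59 = -492 - 59 = -551$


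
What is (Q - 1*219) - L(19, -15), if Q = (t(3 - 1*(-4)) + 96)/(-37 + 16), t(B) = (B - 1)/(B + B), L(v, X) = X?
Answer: -10221/49 ≈ -208.59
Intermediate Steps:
t(B) = (-1 + B)/(2*B) (t(B) = (-1 + B)/((2*B)) = (-1 + B)*(1/(2*B)) = (-1 + B)/(2*B))
Q = -225/49 (Q = ((-1 + (3 - 1*(-4)))/(2*(3 - 1*(-4))) + 96)/(-37 + 16) = ((-1 + (3 + 4))/(2*(3 + 4)) + 96)/(-21) = ((½)*(-1 + 7)/7 + 96)*(-1/21) = ((½)*(⅐)*6 + 96)*(-1/21) = (3/7 + 96)*(-1/21) = (675/7)*(-1/21) = -225/49 ≈ -4.5918)
(Q - 1*219) - L(19, -15) = (-225/49 - 1*219) - 1*(-15) = (-225/49 - 219) + 15 = -10956/49 + 15 = -10221/49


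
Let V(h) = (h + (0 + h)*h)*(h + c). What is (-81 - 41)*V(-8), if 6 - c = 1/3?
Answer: 47824/3 ≈ 15941.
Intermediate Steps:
c = 17/3 (c = 6 - 1/3 = 6 - 1*⅓ = 6 - ⅓ = 17/3 ≈ 5.6667)
V(h) = (17/3 + h)*(h + h²) (V(h) = (h + (0 + h)*h)*(h + 17/3) = (h + h*h)*(17/3 + h) = (h + h²)*(17/3 + h) = (17/3 + h)*(h + h²))
(-81 - 41)*V(-8) = (-81 - 41)*((⅓)*(-8)*(17 + 3*(-8)² + 20*(-8))) = -122*(-8)*(17 + 3*64 - 160)/3 = -122*(-8)*(17 + 192 - 160)/3 = -122*(-8)*49/3 = -122*(-392/3) = 47824/3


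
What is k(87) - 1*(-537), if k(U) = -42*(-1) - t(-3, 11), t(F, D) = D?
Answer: 568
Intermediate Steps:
k(U) = 31 (k(U) = -42*(-1) - 1*11 = 42 - 11 = 31)
k(87) - 1*(-537) = 31 - 1*(-537) = 31 + 537 = 568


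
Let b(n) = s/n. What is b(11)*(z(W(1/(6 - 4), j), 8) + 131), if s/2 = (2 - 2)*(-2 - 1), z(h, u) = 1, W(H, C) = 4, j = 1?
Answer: 0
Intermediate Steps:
s = 0 (s = 2*((2 - 2)*(-2 - 1)) = 2*(0*(-3)) = 2*0 = 0)
b(n) = 0 (b(n) = 0/n = 0)
b(11)*(z(W(1/(6 - 4), j), 8) + 131) = 0*(1 + 131) = 0*132 = 0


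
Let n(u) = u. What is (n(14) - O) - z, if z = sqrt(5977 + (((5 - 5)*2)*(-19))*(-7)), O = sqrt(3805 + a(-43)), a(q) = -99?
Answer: 14 - sqrt(3706) - sqrt(5977) ≈ -124.19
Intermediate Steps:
O = sqrt(3706) (O = sqrt(3805 - 99) = sqrt(3706) ≈ 60.877)
z = sqrt(5977) (z = sqrt(5977 + ((0*2)*(-19))*(-7)) = sqrt(5977 + (0*(-19))*(-7)) = sqrt(5977 + 0*(-7)) = sqrt(5977 + 0) = sqrt(5977) ≈ 77.311)
(n(14) - O) - z = (14 - sqrt(3706)) - sqrt(5977) = 14 - sqrt(3706) - sqrt(5977)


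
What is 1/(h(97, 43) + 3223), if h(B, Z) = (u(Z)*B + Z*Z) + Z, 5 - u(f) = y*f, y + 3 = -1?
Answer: 1/22284 ≈ 4.4875e-5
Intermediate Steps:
y = -4 (y = -3 - 1 = -4)
u(f) = 5 + 4*f (u(f) = 5 - (-4)*f = 5 + 4*f)
h(B, Z) = Z + Z² + B*(5 + 4*Z) (h(B, Z) = ((5 + 4*Z)*B + Z*Z) + Z = (B*(5 + 4*Z) + Z²) + Z = (Z² + B*(5 + 4*Z)) + Z = Z + Z² + B*(5 + 4*Z))
1/(h(97, 43) + 3223) = 1/((43 + 43² + 97*(5 + 4*43)) + 3223) = 1/((43 + 1849 + 97*(5 + 172)) + 3223) = 1/((43 + 1849 + 97*177) + 3223) = 1/((43 + 1849 + 17169) + 3223) = 1/(19061 + 3223) = 1/22284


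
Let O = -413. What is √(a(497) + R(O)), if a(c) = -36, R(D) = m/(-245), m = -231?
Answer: I*√42945/35 ≈ 5.9209*I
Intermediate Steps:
R(D) = 33/35 (R(D) = -231/(-245) = -231*(-1/245) = 33/35)
√(a(497) + R(O)) = √(-36 + 33/35) = √(-1227/35) = I*√42945/35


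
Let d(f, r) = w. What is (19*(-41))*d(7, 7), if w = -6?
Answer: 4674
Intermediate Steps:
d(f, r) = -6
(19*(-41))*d(7, 7) = (19*(-41))*(-6) = -779*(-6) = 4674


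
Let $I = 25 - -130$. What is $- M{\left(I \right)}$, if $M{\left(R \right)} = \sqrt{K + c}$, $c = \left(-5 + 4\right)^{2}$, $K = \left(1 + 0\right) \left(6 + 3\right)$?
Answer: $- \sqrt{10} \approx -3.1623$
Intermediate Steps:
$I = 155$ ($I = 25 + 130 = 155$)
$K = 9$ ($K = 1 \cdot 9 = 9$)
$c = 1$ ($c = \left(-1\right)^{2} = 1$)
$M{\left(R \right)} = \sqrt{10}$ ($M{\left(R \right)} = \sqrt{9 + 1} = \sqrt{10}$)
$- M{\left(I \right)} = - \sqrt{10}$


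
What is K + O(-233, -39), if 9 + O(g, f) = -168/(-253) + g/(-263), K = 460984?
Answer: 30672918658/66539 ≈ 4.6098e+5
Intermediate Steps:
O(g, f) = -2109/253 - g/263 (O(g, f) = -9 + (-168/(-253) + g/(-263)) = -9 + (-168*(-1/253) + g*(-1/263)) = -9 + (168/253 - g/263) = -2109/253 - g/263)
K + O(-233, -39) = 460984 + (-2109/253 - 1/263*(-233)) = 460984 + (-2109/253 + 233/263) = 460984 - 495718/66539 = 30672918658/66539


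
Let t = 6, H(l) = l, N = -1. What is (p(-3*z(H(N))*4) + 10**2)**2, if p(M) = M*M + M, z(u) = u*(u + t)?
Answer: 14137600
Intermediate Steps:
z(u) = u*(6 + u) (z(u) = u*(u + 6) = u*(6 + u))
p(M) = M + M**2 (p(M) = M**2 + M = M + M**2)
(p(-3*z(H(N))*4) + 10**2)**2 = ((-(-3)*(6 - 1)*4)*(1 - (-3)*(6 - 1)*4) + 10**2)**2 = ((-(-3)*5*4)*(1 - (-3)*5*4) + 100)**2 = ((-3*(-5)*4)*(1 - 3*(-5)*4) + 100)**2 = ((15*4)*(1 + 15*4) + 100)**2 = (60*(1 + 60) + 100)**2 = (60*61 + 100)**2 = (3660 + 100)**2 = 3760**2 = 14137600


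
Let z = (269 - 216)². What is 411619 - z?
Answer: 408810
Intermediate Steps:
z = 2809 (z = 53² = 2809)
411619 - z = 411619 - 1*2809 = 411619 - 2809 = 408810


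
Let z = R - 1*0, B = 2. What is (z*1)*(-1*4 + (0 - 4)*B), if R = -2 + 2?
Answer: 0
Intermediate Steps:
R = 0
z = 0 (z = 0 - 1*0 = 0 + 0 = 0)
(z*1)*(-1*4 + (0 - 4)*B) = (0*1)*(-1*4 + (0 - 4)*2) = 0*(-4 - 4*2) = 0*(-4 - 8) = 0*(-12) = 0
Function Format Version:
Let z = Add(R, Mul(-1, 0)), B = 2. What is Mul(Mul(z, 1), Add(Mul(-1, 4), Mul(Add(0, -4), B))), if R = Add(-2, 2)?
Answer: 0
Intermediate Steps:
R = 0
z = 0 (z = Add(0, Mul(-1, 0)) = Add(0, 0) = 0)
Mul(Mul(z, 1), Add(Mul(-1, 4), Mul(Add(0, -4), B))) = Mul(Mul(0, 1), Add(Mul(-1, 4), Mul(Add(0, -4), 2))) = Mul(0, Add(-4, Mul(-4, 2))) = Mul(0, Add(-4, -8)) = Mul(0, -12) = 0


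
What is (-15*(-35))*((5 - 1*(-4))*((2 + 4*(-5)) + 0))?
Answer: -85050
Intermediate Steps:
(-15*(-35))*((5 - 1*(-4))*((2 + 4*(-5)) + 0)) = 525*((5 + 4)*((2 - 20) + 0)) = 525*(9*(-18 + 0)) = 525*(9*(-18)) = 525*(-162) = -85050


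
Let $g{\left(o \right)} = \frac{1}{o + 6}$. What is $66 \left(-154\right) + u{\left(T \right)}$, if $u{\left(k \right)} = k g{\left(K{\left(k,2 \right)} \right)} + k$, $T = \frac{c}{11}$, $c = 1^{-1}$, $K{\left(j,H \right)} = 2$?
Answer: $- \frac{894423}{88} \approx -10164.0$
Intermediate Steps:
$g{\left(o \right)} = \frac{1}{6 + o}$
$c = 1$
$T = \frac{1}{11}$ ($T = 1 \cdot \frac{1}{11} = \frac{1}{11} \approx 0.090909$)
$u{\left(k \right)} = \frac{9 k}{8}$ ($u{\left(k \right)} = \frac{k}{6 + 2} + k = \frac{k}{8} + k = \frac{9 k}{8}$)
$66 \left(-154\right) + u{\left(T \right)} = 66 \left(-154\right) + \frac{9}{8} \cdot \frac{1}{11} = -10164 + \frac{9}{88} = - \frac{894423}{88}$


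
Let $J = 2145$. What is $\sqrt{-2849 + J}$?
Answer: $8 i \sqrt{11} \approx 26.533 i$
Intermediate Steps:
$\sqrt{-2849 + J} = \sqrt{-2849 + 2145} = \sqrt{-704} = 8 i \sqrt{11}$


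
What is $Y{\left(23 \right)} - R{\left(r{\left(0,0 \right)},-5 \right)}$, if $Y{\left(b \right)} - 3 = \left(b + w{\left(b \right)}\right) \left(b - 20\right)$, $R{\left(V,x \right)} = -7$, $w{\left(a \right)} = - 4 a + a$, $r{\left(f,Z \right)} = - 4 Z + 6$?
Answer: $-128$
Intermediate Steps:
$r{\left(f,Z \right)} = 6 - 4 Z$
$w{\left(a \right)} = - 3 a$
$Y{\left(b \right)} = 3 - 2 b \left(-20 + b\right)$ ($Y{\left(b \right)} = 3 + \left(b - 3 b\right) \left(b - 20\right) = 3 + - 2 b \left(-20 + b\right) = 3 - 2 b \left(-20 + b\right)$)
$Y{\left(23 \right)} - R{\left(r{\left(0,0 \right)},-5 \right)} = \left(3 - 2 \cdot 23^{2} + 40 \cdot 23\right) - -7 = \left(3 - 1058 + 920\right) + 7 = -135 + 7 = -128$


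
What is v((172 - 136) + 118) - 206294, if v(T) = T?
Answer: -206140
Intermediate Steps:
v((172 - 136) + 118) - 206294 = ((172 - 136) + 118) - 206294 = (36 + 118) - 206294 = 154 - 206294 = -206140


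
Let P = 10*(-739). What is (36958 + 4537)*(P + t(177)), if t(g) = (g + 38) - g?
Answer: -305071240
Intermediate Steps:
t(g) = 38 (t(g) = (38 + g) - g = 38)
P = -7390
(36958 + 4537)*(P + t(177)) = (36958 + 4537)*(-7390 + 38) = 41495*(-7352) = -305071240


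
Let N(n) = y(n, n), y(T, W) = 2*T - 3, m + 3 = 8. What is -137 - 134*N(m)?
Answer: -1075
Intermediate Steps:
m = 5 (m = -3 + 8 = 5)
y(T, W) = -3 + 2*T
N(n) = -3 + 2*n
-137 - 134*N(m) = -137 - 134*(-3 + 2*5) = -137 - 134*(-3 + 10) = -137 - 134*7 = -137 - 938 = -1075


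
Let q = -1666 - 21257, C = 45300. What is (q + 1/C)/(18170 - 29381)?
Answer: 1038411899/507858300 ≈ 2.0447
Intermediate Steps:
q = -22923
(q + 1/C)/(18170 - 29381) = (-22923 + 1/45300)/(18170 - 29381) = (-22923 + 1/45300)/(-11211) = -1038411899/45300*(-1/11211) = 1038411899/507858300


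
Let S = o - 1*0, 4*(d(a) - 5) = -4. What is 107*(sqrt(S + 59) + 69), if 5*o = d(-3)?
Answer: 7383 + 107*sqrt(1495)/5 ≈ 8210.4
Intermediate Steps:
d(a) = 4 (d(a) = 5 + (1/4)*(-4) = 5 - 1 = 4)
o = 4/5 (o = (1/5)*4 = 4/5 ≈ 0.80000)
S = 4/5 (S = 4/5 - 1*0 = 4/5 + 0 = 4/5 ≈ 0.80000)
107*(sqrt(S + 59) + 69) = 107*(sqrt(4/5 + 59) + 69) = 107*(sqrt(299/5) + 69) = 107*(sqrt(1495)/5 + 69) = 107*(69 + sqrt(1495)/5) = 7383 + 107*sqrt(1495)/5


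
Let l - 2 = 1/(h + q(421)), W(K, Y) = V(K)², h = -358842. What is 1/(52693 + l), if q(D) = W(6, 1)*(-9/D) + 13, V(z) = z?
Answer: 151067333/7960493112014 ≈ 1.8977e-5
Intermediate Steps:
W(K, Y) = K²
q(D) = 13 - 324/D (q(D) = 6²*(-9/D) + 13 = 36*(-9/D) + 13 = -324/D + 13 = 13 - 324/D)
l = 302134245/151067333 (l = 2 + 1/(-358842 + (13 - 324/421)) = 2 + 1/(-358842 + 5149/421) = 2 + 1/(-151067333/421) = 2 - 421/151067333 = 302134245/151067333 ≈ 2.0000)
1/(52693 + l) = 1/(52693 + 302134245/151067333) = 1/(7960493112014/151067333) = 151067333/7960493112014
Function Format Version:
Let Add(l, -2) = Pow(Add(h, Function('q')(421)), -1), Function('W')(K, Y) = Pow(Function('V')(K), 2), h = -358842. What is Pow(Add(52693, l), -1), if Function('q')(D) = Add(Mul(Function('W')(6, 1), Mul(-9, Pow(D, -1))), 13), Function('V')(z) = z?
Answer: Rational(151067333, 7960493112014) ≈ 1.8977e-5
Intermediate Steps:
Function('W')(K, Y) = Pow(K, 2)
Function('q')(D) = Add(13, Mul(-324, Pow(D, -1))) (Function('q')(D) = Add(Mul(Pow(6, 2), Mul(-9, Pow(D, -1))), 13) = Add(Mul(36, Mul(-9, Pow(D, -1))), 13) = Add(Mul(-324, Pow(D, -1)), 13) = Add(13, Mul(-324, Pow(D, -1))))
l = Rational(302134245, 151067333) (l = Add(2, Pow(Add(-358842, Add(13, Mul(-324, Pow(421, -1)))), -1)) = Add(2, Pow(Add(-358842, Add(13, Mul(-324, Rational(1, 421)))), -1)) = Add(2, Pow(Add(-358842, Add(13, Rational(-324, 421))), -1)) = Add(2, Pow(Add(-358842, Rational(5149, 421)), -1)) = Add(2, Pow(Rational(-151067333, 421), -1)) = Add(2, Rational(-421, 151067333)) = Rational(302134245, 151067333) ≈ 2.0000)
Pow(Add(52693, l), -1) = Pow(Add(52693, Rational(302134245, 151067333)), -1) = Pow(Rational(7960493112014, 151067333), -1) = Rational(151067333, 7960493112014)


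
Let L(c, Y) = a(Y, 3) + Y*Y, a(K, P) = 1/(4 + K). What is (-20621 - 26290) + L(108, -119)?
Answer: -3766251/115 ≈ -32750.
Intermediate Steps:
L(c, Y) = Y² + 1/(4 + Y) (L(c, Y) = 1/(4 + Y) + Y*Y = 1/(4 + Y) + Y² = Y² + 1/(4 + Y))
(-20621 - 26290) + L(108, -119) = (-20621 - 26290) + (1 + (-119)²*(4 - 119))/(4 - 119) = -46911 + (1 + 14161*(-115))/(-115) = -46911 - (1 - 1628515)/115 = -46911 - 1/115*(-1628514) = -46911 + 1628514/115 = -3766251/115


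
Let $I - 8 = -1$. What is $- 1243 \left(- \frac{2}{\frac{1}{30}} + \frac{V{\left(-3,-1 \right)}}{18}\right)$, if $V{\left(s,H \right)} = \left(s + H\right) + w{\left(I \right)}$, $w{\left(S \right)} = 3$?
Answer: $\frac{1343683}{18} \approx 74649.0$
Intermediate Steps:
$I = 7$ ($I = 8 - 1 = 7$)
$V{\left(s,H \right)} = 3 + H + s$ ($V{\left(s,H \right)} = \left(s + H\right) + 3 = \left(H + s\right) + 3 = 3 + H + s$)
$- 1243 \left(- \frac{2}{\frac{1}{30}} + \frac{V{\left(-3,-1 \right)}}{18}\right) = - 1243 \left(- \frac{2}{\frac{1}{30}} + \frac{3 - 1 - 3}{18}\right) = - 1243 \left(- 2 \frac{1}{\frac{1}{30}} - \frac{1}{18}\right) = - 1243 \left(\left(-2\right) 30 - \frac{1}{18}\right) = - 1243 \left(-60 - \frac{1}{18}\right) = \left(-1243\right) \left(- \frac{1081}{18}\right) = \frac{1343683}{18}$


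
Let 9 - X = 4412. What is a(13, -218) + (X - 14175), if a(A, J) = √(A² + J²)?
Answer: -18578 + √47693 ≈ -18360.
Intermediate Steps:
X = -4403 (X = 9 - 1*4412 = 9 - 4412 = -4403)
a(13, -218) + (X - 14175) = √(13² + (-218)²) + (-4403 - 14175) = √(169 + 47524) - 18578 = √47693 - 18578 = -18578 + √47693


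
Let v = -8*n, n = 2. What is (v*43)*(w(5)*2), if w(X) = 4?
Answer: -5504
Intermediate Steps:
v = -16 (v = -8*2 = -16)
(v*43)*(w(5)*2) = (-16*43)*(4*2) = -688*8 = -5504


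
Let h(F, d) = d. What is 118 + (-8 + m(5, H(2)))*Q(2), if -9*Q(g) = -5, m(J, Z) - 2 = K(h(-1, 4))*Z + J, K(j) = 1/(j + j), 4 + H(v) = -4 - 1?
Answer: 8411/72 ≈ 116.82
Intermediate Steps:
H(v) = -9 (H(v) = -4 + (-4 - 1) = -4 - 5 = -9)
K(j) = 1/(2*j)
m(J, Z) = 2 + J + Z/8 (m(J, Z) = 2 + (((½)/4)*Z + J) = 2 + (((½)*(¼))*Z + J) = 2 + (Z/8 + J) = 2 + (J + Z/8) = 2 + J + Z/8)
Q(g) = 5/9 (Q(g) = -⅑*(-5) = 5/9)
118 + (-8 + m(5, H(2)))*Q(2) = 118 + (-8 + (2 + 5 + (⅛)*(-9)))*(5/9) = 118 + (-8 + (2 + 5 - 9/8))*(5/9) = 118 + (-8 + 47/8)*(5/9) = 118 - 17/8*5/9 = 118 - 85/72 = 8411/72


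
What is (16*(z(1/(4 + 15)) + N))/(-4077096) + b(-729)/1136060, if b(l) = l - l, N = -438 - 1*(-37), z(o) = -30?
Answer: 862/509637 ≈ 0.0016914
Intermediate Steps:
N = -401 (N = -438 + 37 = -401)
b(l) = 0
(16*(z(1/(4 + 15)) + N))/(-4077096) + b(-729)/1136060 = (16*(-30 - 401))/(-4077096) + 0/1136060 = (16*(-431))*(-1/4077096) + 0*(1/1136060) = -6896*(-1/4077096) + 0 = 862/509637 + 0 = 862/509637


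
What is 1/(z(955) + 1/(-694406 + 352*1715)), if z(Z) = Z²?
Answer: 90726/82744380149 ≈ 1.0965e-6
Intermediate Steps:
1/(z(955) + 1/(-694406 + 352*1715)) = 1/(955² + 1/(-694406 + 352*1715)) = 1/(912025 + 1/(-694406 + 603680)) = 1/(912025 + 1/(-90726)) = 1/(912025 - 1/90726) = 1/(82744380149/90726) = 90726/82744380149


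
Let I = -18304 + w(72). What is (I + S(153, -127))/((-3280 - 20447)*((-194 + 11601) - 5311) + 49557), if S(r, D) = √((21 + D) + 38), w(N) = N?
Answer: 18232/144590235 - 2*I*√17/144590235 ≈ 0.00012609 - 5.7032e-8*I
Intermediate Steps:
S(r, D) = √(59 + D)
I = -18232 (I = -18304 + 72 = -18232)
(I + S(153, -127))/((-3280 - 20447)*((-194 + 11601) - 5311) + 49557) = (-18232 + √(59 - 127))/((-3280 - 20447)*((-194 + 11601) - 5311) + 49557) = (-18232 + √(-68))/(-23727*(11407 - 5311) + 49557) = (-18232 + 2*I*√17)/(-23727*6096 + 49557) = (-18232 + 2*I*√17)/(-144639792 + 49557) = (-18232 + 2*I*√17)/(-144590235) = (-18232 + 2*I*√17)*(-1/144590235) = 18232/144590235 - 2*I*√17/144590235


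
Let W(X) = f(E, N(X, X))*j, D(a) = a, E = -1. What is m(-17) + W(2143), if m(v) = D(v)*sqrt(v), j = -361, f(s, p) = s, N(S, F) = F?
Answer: 361 - 17*I*sqrt(17) ≈ 361.0 - 70.093*I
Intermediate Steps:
m(v) = v**(3/2) (m(v) = v*sqrt(v) = v**(3/2))
W(X) = 361 (W(X) = -1*(-361) = 361)
m(-17) + W(2143) = (-17)**(3/2) + 361 = -17*I*sqrt(17) + 361 = 361 - 17*I*sqrt(17)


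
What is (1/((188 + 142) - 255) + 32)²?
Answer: 5764801/5625 ≈ 1024.9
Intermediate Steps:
(1/((188 + 142) - 255) + 32)² = (1/(330 - 255) + 32)² = (1/75 + 32)² = (2401/75)² = 5764801/5625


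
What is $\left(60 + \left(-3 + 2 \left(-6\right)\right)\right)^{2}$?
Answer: $2025$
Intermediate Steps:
$\left(60 + \left(-3 + 2 \left(-6\right)\right)\right)^{2} = \left(60 - 15\right)^{2} = 45^{2} = 2025$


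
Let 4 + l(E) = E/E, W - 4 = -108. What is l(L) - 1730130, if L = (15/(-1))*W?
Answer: -1730133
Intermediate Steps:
W = -104 (W = 4 - 108 = -104)
L = 1560 (L = (15/(-1))*(-104) = (15*(-1))*(-104) = -15*(-104) = 1560)
l(E) = -3 (l(E) = -4 + E/E = -4 + 1 = -3)
l(L) - 1730130 = -3 - 1730130 = -1730133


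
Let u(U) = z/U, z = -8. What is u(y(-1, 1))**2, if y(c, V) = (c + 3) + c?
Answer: 64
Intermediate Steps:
y(c, V) = 3 + 2*c (y(c, V) = (3 + c) + c = 3 + 2*c)
u(U) = -8/U
u(y(-1, 1))**2 = (-8/(3 + 2*(-1)))**2 = (-8/(3 - 2))**2 = (-8/1)**2 = (-8*1)**2 = (-8)**2 = 64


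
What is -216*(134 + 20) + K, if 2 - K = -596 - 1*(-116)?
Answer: -32782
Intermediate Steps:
K = 482 (K = 2 - (-596 - 1*(-116)) = 2 - (-596 + 116) = 2 - 1*(-480) = 2 + 480 = 482)
-216*(134 + 20) + K = -216*(134 + 20) + 482 = -216*154 + 482 = -33264 + 482 = -32782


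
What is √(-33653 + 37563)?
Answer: √3910 ≈ 62.530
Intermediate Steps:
√(-33653 + 37563) = √3910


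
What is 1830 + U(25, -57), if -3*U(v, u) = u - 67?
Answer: 5614/3 ≈ 1871.3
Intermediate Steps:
U(v, u) = 67/3 - u/3 (U(v, u) = -(u - 67)/3 = -(-67 + u)/3 = 67/3 - u/3)
1830 + U(25, -57) = 1830 + (67/3 - ⅓*(-57)) = 1830 + (67/3 + 19) = 1830 + 124/3 = 5614/3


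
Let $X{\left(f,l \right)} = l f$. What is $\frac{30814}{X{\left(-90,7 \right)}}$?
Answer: $- \frac{2201}{45} \approx -48.911$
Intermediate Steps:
$X{\left(f,l \right)} = f l$
$\frac{30814}{X{\left(-90,7 \right)}} = \frac{30814}{\left(-90\right) 7} = \frac{30814}{-630} = 30814 \left(- \frac{1}{630}\right) = - \frac{2201}{45}$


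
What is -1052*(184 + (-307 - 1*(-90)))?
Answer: 34716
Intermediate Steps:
-1052*(184 + (-307 - 1*(-90))) = -1052*(184 + (-307 + 90)) = -1052*(184 - 217) = -1052*(-33) = 34716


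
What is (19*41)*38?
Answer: 29602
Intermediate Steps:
(19*41)*38 = 779*38 = 29602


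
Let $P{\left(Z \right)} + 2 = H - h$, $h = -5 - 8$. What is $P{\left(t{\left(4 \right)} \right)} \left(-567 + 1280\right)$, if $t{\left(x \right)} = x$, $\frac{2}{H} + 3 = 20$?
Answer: $\frac{134757}{17} \approx 7926.9$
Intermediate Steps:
$H = \frac{2}{17}$ ($H = \frac{2}{-3 + 20} = \frac{2}{17} \approx 0.11765$)
$h = -13$
$P{\left(Z \right)} = \frac{189}{17}$ ($P{\left(Z \right)} = -2 + \left(\frac{2}{17} - -13\right) = -2 + \left(\frac{2}{17} + 13\right) = -2 + \frac{223}{17} = \frac{189}{17}$)
$P{\left(t{\left(4 \right)} \right)} \left(-567 + 1280\right) = \frac{189 \left(-567 + 1280\right)}{17} = \frac{189}{17} \cdot 713 = \frac{134757}{17}$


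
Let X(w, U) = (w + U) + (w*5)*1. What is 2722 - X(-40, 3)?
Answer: 2959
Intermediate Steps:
X(w, U) = U + 6*w (X(w, U) = (U + w) + (5*w)*1 = (U + w) + 5*w = U + 6*w)
2722 - X(-40, 3) = 2722 - (3 + 6*(-40)) = 2722 - (3 - 240) = 2722 - 1*(-237) = 2722 + 237 = 2959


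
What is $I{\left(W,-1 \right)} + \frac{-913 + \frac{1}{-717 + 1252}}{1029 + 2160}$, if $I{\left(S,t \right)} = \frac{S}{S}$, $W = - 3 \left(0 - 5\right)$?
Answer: $\frac{405887}{568705} \approx 0.7137$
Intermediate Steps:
$W = 15$ ($W = \left(-3\right) \left(-5\right) = 15$)
$I{\left(S,t \right)} = 1$
$I{\left(W,-1 \right)} + \frac{-913 + \frac{1}{-717 + 1252}}{1029 + 2160} = 1 + \frac{-913 + \frac{1}{-717 + 1252}}{1029 + 2160} = 1 + \frac{-913 + \frac{1}{535}}{3189} = 1 + \left(-913 + \frac{1}{535}\right) \frac{1}{3189} = 1 - \frac{162818}{568705} = \frac{405887}{568705}$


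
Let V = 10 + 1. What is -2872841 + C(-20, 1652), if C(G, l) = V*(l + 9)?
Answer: -2854570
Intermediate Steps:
V = 11
C(G, l) = 99 + 11*l (C(G, l) = 11*(l + 9) = 11*(9 + l) = 99 + 11*l)
-2872841 + C(-20, 1652) = -2872841 + (99 + 11*1652) = -2872841 + (99 + 18172) = -2872841 + 18271 = -2854570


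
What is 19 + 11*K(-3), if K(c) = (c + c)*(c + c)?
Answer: 415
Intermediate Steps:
K(c) = 4*c**2 (K(c) = (2*c)*(2*c) = 4*c**2)
19 + 11*K(-3) = 19 + 11*(4*(-3)**2) = 19 + 11*(4*9) = 19 + 11*36 = 19 + 396 = 415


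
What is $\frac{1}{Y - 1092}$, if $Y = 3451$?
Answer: $\frac{1}{2359} \approx 0.00042391$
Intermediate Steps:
$\frac{1}{Y - 1092} = \frac{1}{3451 - 1092} = \frac{1}{2359}$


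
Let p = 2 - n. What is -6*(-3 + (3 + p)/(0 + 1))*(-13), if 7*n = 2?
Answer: 936/7 ≈ 133.71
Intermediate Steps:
n = 2/7 (n = (⅐)*2 = 2/7 ≈ 0.28571)
p = 12/7 (p = 2 - 1*2/7 = 2 - 2/7 = 12/7 ≈ 1.7143)
-6*(-3 + (3 + p)/(0 + 1))*(-13) = -6*(-3 + (3 + 12/7)/(0 + 1))*(-13) = -6*(-3 + (33/7)/1)*(-13) = -6*(-3 + (33/7)*1)*(-13) = -6*(-3 + 33/7)*(-13) = -6*12/7*(-13) = -72/7*(-13) = 936/7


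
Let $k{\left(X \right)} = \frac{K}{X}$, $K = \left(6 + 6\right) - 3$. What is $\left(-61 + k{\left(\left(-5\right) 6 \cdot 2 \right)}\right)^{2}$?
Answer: $\frac{1495729}{400} \approx 3739.3$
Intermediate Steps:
$K = 9$ ($K = 12 - 3 = 9$)
$k{\left(X \right)} = \frac{9}{X}$
$\left(-61 + k{\left(\left(-5\right) 6 \cdot 2 \right)}\right)^{2} = \left(-61 + \frac{9}{\left(-5\right) 6 \cdot 2}\right)^{2} = \left(-61 + \frac{9}{\left(-30\right) 2}\right)^{2} = \left(-61 + \frac{9}{-60}\right)^{2} = \left(-61 + 9 \left(- \frac{1}{60}\right)\right)^{2} = \left(-61 - \frac{3}{20}\right)^{2} = \left(- \frac{1223}{20}\right)^{2} = \frac{1495729}{400}$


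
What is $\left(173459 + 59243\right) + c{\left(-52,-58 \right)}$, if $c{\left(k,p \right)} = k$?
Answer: $232650$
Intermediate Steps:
$\left(173459 + 59243\right) + c{\left(-52,-58 \right)} = \left(173459 + 59243\right) - 52 = 232702 - 52 = 232650$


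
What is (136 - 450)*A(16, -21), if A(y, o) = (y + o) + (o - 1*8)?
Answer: 10676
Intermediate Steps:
A(y, o) = -8 + y + 2*o (A(y, o) = (o + y) + (o - 8) = (o + y) + (-8 + o) = -8 + y + 2*o)
(136 - 450)*A(16, -21) = (136 - 450)*(-8 + 16 + 2*(-21)) = -314*(-8 + 16 - 42) = -314*(-34) = 10676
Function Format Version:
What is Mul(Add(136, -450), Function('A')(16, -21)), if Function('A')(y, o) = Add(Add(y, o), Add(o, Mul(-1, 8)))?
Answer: 10676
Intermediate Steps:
Function('A')(y, o) = Add(-8, y, Mul(2, o)) (Function('A')(y, o) = Add(Add(o, y), Add(o, -8)) = Add(Add(o, y), Add(-8, o)) = Add(-8, y, Mul(2, o)))
Mul(Add(136, -450), Function('A')(16, -21)) = Mul(Add(136, -450), Add(-8, 16, Mul(2, -21))) = Mul(-314, Add(-8, 16, -42)) = Mul(-314, -34) = 10676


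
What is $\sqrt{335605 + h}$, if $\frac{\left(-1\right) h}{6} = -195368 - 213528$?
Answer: $\sqrt{2788981} \approx 1670.0$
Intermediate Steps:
$h = 2453376$ ($h = - 6 \left(-195368 - 213528\right) = \left(-6\right) \left(-408896\right) = 2453376$)
$\sqrt{335605 + h} = \sqrt{335605 + 2453376} = \sqrt{2788981}$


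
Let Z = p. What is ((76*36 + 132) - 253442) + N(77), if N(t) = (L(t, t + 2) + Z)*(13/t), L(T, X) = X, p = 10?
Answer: -19293041/77 ≈ -2.5056e+5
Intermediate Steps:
Z = 10
N(t) = 13*(12 + t)/t (N(t) = ((t + 2) + 10)*(13/t) = ((2 + t) + 10)*(13/t) = (12 + t)*(13/t) = 13*(12 + t)/t)
((76*36 + 132) - 253442) + N(77) = ((76*36 + 132) - 253442) + (13 + 156/77) = ((2736 + 132) - 253442) + (13 + 156*(1/77)) = (2868 - 253442) + (13 + 156/77) = -250574 + 1157/77 = -19293041/77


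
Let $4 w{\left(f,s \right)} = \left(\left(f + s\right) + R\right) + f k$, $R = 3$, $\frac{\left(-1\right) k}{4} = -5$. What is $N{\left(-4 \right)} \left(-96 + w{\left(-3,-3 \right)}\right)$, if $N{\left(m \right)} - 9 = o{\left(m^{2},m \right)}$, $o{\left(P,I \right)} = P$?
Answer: $- \frac{11175}{4} \approx -2793.8$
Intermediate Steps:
$k = 20$ ($k = \left(-4\right) \left(-5\right) = 20$)
$N{\left(m \right)} = 9 + m^{2}$
$w{\left(f,s \right)} = \frac{3}{4} + \frac{s}{4} + \frac{21 f}{4}$ ($w{\left(f,s \right)} = \frac{\left(\left(f + s\right) + 3\right) + f 20}{4} = \frac{\left(3 + f + s\right) + 20 f}{4} = \frac{3 + s + 21 f}{4} = \frac{3}{4} + \frac{s}{4} + \frac{21 f}{4}$)
$N{\left(-4 \right)} \left(-96 + w{\left(-3,-3 \right)}\right) = \left(9 + \left(-4\right)^{2}\right) \left(-96 + \left(\frac{3}{4} + \frac{1}{4} \left(-3\right) + \frac{21}{4} \left(-3\right)\right)\right) = \left(9 + 16\right) \left(-96 - \frac{63}{4}\right) = 25 \left(-96 - \frac{63}{4}\right) = 25 \left(- \frac{447}{4}\right) = - \frac{11175}{4}$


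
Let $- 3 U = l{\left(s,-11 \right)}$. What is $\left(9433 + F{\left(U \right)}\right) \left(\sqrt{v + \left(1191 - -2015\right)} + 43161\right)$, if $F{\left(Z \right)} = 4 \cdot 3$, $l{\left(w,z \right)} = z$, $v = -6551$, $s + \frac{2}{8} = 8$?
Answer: $407655645 + 9445 i \sqrt{3345} \approx 4.0766 \cdot 10^{8} + 5.4626 \cdot 10^{5} i$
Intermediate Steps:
$s = \frac{31}{4}$ ($s = - \frac{1}{4} + 8 = \frac{31}{4} \approx 7.75$)
$U = \frac{11}{3}$ ($U = \left(- \frac{1}{3}\right) \left(-11\right) = \frac{11}{3} \approx 3.6667$)
$F{\left(Z \right)} = 12$
$\left(9433 + F{\left(U \right)}\right) \left(\sqrt{v + \left(1191 - -2015\right)} + 43161\right) = \left(9433 + 12\right) \left(\sqrt{-6551 + \left(1191 - -2015\right)} + 43161\right) = 9445 \left(\sqrt{-6551 + \left(1191 + 2015\right)} + 43161\right) = 9445 \left(\sqrt{-6551 + 3206} + 43161\right) = 9445 \left(\sqrt{-3345} + 43161\right) = 9445 \left(i \sqrt{3345} + 43161\right) = 9445 \left(43161 + i \sqrt{3345}\right) = 407655645 + 9445 i \sqrt{3345}$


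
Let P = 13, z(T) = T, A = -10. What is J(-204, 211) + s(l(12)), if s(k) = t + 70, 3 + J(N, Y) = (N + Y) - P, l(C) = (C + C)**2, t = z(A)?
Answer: 51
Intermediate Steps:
t = -10
l(C) = 4*C**2 (l(C) = (2*C)**2 = 4*C**2)
J(N, Y) = -16 + N + Y (J(N, Y) = -3 + ((N + Y) - 1*13) = -3 + ((N + Y) - 13) = -3 + (-13 + N + Y) = -16 + N + Y)
s(k) = 60 (s(k) = -10 + 70 = 60)
J(-204, 211) + s(l(12)) = (-16 - 204 + 211) + 60 = -9 + 60 = 51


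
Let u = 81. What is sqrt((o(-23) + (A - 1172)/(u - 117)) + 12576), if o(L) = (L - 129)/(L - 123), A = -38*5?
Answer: sqrt(2420087970)/438 ≈ 112.32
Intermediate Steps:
A = -190
o(L) = (-129 + L)/(-123 + L)
sqrt((o(-23) + (A - 1172)/(u - 117)) + 12576) = sqrt(((-129 - 23)/(-123 - 23) + (-190 - 1172)/(81 - 117)) + 12576) = sqrt((-152/(-146) - 1362/(-36)) + 12576) = sqrt((-1/146*(-152) - 1362*(-1/36)) + 12576) = sqrt((76/73 + 227/6) + 12576) = sqrt(17027/438 + 12576) = sqrt(5525315/438) = sqrt(2420087970)/438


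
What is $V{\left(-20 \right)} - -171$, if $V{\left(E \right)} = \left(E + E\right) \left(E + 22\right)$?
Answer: $91$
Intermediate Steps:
$V{\left(E \right)} = 2 E \left(22 + E\right)$
$V{\left(-20 \right)} - -171 = 2 \left(-20\right) \left(22 - 20\right) - -171 = 2 \left(-20\right) 2 + 171 = -80 + 171 = 91$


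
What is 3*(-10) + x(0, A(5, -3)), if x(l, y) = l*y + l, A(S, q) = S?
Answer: -30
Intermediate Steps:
x(l, y) = l + l*y
3*(-10) + x(0, A(5, -3)) = 3*(-10) + 0*(1 + 5) = -30 + 0*6 = -30 + 0 = -30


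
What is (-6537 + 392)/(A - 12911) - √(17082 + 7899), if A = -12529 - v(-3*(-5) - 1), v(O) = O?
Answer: 6145/25454 - √24981 ≈ -157.81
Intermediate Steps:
A = -12543 (A = -12529 - (-3*(-5) - 1) = -12529 - (15 - 1) = -12529 - 1*14 = -12529 - 14 = -12543)
(-6537 + 392)/(A - 12911) - √(17082 + 7899) = (-6537 + 392)/(-12543 - 12911) - √(17082 + 7899) = -6145/(-25454) - √24981 = -6145*(-1/25454) - √24981 = 6145/25454 - √24981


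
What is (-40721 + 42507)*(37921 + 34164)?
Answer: 128743810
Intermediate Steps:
(-40721 + 42507)*(37921 + 34164) = 1786*72085 = 128743810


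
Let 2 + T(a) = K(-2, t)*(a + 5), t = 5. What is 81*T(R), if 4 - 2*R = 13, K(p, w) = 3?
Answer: -81/2 ≈ -40.500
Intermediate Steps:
R = -9/2 (R = 2 - ½*13 = 2 - 13/2 = -9/2 ≈ -4.5000)
T(a) = 13 + 3*a (T(a) = -2 + 3*(a + 5) = -2 + 3*(5 + a) = -2 + (15 + 3*a) = 13 + 3*a)
81*T(R) = 81*(13 + 3*(-9/2)) = 81*(13 - 27/2) = 81*(-½) = -81/2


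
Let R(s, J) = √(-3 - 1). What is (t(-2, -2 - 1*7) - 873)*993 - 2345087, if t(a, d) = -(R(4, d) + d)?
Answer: -3203039 - 1986*I ≈ -3.203e+6 - 1986.0*I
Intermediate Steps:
R(s, J) = 2*I (R(s, J) = √(-4) = 2*I)
t(a, d) = -d - 2*I (t(a, d) = -(2*I + d) = -(d + 2*I) = -d - 2*I)
(t(-2, -2 - 1*7) - 873)*993 - 2345087 = ((-(-2 - 1*7) - 2*I) - 873)*993 - 2345087 = ((-(-2 - 7) - 2*I) - 873)*993 - 2345087 = ((-1*(-9) - 2*I) - 873)*993 - 2345087 = ((9 - 2*I) - 873)*993 - 2345087 = (-864 - 2*I)*993 - 2345087 = (-857952 - 1986*I) - 2345087 = -3203039 - 1986*I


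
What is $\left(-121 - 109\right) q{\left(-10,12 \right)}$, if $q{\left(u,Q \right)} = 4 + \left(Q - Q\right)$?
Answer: $-920$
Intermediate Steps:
$q{\left(u,Q \right)} = 4$ ($q{\left(u,Q \right)} = 4 + 0 = 4$)
$\left(-121 - 109\right) q{\left(-10,12 \right)} = \left(-121 - 109\right) 4 = \left(-230\right) 4 = -920$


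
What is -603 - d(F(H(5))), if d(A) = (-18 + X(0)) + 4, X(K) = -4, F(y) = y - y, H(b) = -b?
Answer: -585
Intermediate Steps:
F(y) = 0
d(A) = -18 (d(A) = (-18 - 4) + 4 = -22 + 4 = -18)
-603 - d(F(H(5))) = -603 - 1*(-18) = -603 + 18 = -585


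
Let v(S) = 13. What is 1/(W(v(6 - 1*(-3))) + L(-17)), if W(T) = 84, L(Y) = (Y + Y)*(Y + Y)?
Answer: 1/1240 ≈ 0.00080645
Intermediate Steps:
L(Y) = 4*Y² (L(Y) = (2*Y)*(2*Y) = 4*Y²)
1/(W(v(6 - 1*(-3))) + L(-17)) = 1/(84 + 4*(-17)²) = 1/(84 + 4*289) = 1/(84 + 1156) = 1/1240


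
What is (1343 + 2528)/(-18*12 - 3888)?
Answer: -3871/4104 ≈ -0.94323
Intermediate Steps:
(1343 + 2528)/(-18*12 - 3888) = 3871/(-216 - 3888) = 3871/(-4104) = 3871*(-1/4104) = -3871/4104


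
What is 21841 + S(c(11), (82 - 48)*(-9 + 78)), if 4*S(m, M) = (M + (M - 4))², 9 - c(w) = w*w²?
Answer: 5516177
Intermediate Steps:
c(w) = 9 - w³ (c(w) = 9 - w*w² = 9 - w³)
S(m, M) = (-4 + 2*M)²/4 (S(m, M) = (M + (M - 4))²/4 = (M + (-4 + M))²/4 = (-4 + 2*M)²/4)
21841 + S(c(11), (82 - 48)*(-9 + 78)) = 21841 + (-2 + (82 - 48)*(-9 + 78))² = 21841 + (-2 + 34*69)² = 21841 + (-2 + 2346)² = 21841 + 2344² = 21841 + 5494336 = 5516177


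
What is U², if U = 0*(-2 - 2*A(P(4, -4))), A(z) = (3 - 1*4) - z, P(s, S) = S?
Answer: 0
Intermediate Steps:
A(z) = -1 - z (A(z) = (3 - 4) - z = -1 - z)
U = 0 (U = 0*(-2 - 2*(-1 - 1*(-4))) = 0*(-2 - 2*(-1 + 4)) = 0*(-2 - 2*3) = 0*(-2 - 6) = 0*(-8) = 0)
U² = 0² = 0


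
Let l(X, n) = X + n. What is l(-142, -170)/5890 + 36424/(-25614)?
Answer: -55632232/37716615 ≈ -1.4750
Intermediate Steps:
l(-142, -170)/5890 + 36424/(-25614) = (-142 - 170)/5890 + 36424/(-25614) = -312*1/5890 + 36424*(-1/25614) = -156/2945 - 18212/12807 = -55632232/37716615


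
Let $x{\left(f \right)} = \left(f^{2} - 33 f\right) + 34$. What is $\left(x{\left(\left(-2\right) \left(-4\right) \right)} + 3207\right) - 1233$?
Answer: $1808$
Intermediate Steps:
$x{\left(f \right)} = 34 + f^{2} - 33 f$
$\left(x{\left(\left(-2\right) \left(-4\right) \right)} + 3207\right) - 1233 = \left(\left(34 + \left(\left(-2\right) \left(-4\right)\right)^{2} - 33 \left(\left(-2\right) \left(-4\right)\right)\right) + 3207\right) - 1233 = \left(\left(34 + 8^{2} - 264\right) + 3207\right) - 1233 = \left(\left(34 + 64 - 264\right) + 3207\right) - 1233 = \left(-166 + 3207\right) - 1233 = 3041 - 1233 = 1808$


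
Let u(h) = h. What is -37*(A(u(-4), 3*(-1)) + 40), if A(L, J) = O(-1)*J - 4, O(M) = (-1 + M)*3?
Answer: -1998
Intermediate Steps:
O(M) = -3 + 3*M
A(L, J) = -4 - 6*J (A(L, J) = (-3 + 3*(-1))*J - 4 = (-3 - 3)*J - 4 = -6*J - 4 = -4 - 6*J)
-37*(A(u(-4), 3*(-1)) + 40) = -37*((-4 - 18*(-1)) + 40) = -37*((-4 - 6*(-3)) + 40) = -37*((-4 + 18) + 40) = -37*(14 + 40) = -37*54 = -1998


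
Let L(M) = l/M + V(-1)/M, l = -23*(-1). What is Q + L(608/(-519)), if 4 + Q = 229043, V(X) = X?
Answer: 69622147/304 ≈ 2.2902e+5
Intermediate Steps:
l = 23
Q = 229039 (Q = -4 + 229043 = 229039)
L(M) = 22/M (L(M) = 23/M - 1/M = 22/M)
Q + L(608/(-519)) = 229039 + 22/((608/(-519))) = 229039 + 22/((608*(-1/519))) = 229039 + 22/(-608/519) = 229039 + 22*(-519/608) = 229039 - 5709/304 = 69622147/304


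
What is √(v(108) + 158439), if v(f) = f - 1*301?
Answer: √158246 ≈ 397.80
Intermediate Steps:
v(f) = -301 + f (v(f) = f - 301 = -301 + f)
√(v(108) + 158439) = √((-301 + 108) + 158439) = √(-193 + 158439) = √158246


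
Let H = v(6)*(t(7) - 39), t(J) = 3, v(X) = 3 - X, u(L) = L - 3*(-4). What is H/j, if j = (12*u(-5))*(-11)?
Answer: -9/77 ≈ -0.11688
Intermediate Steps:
u(L) = 12 + L (u(L) = L + 12 = 12 + L)
H = 108 (H = (3 - 1*6)*(3 - 39) = (3 - 6)*(-36) = -3*(-36) = 108)
j = -924 (j = (12*(12 - 5))*(-11) = (12*7)*(-11) = 84*(-11) = -924)
H/j = 108/(-924) = 108*(-1/924) = -9/77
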